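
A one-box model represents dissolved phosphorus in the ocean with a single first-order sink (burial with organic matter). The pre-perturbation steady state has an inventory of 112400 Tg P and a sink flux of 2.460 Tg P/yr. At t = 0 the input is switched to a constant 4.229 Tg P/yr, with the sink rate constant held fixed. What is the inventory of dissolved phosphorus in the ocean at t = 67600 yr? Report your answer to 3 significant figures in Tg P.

The sink rate constant is k = F₀/M₀ = 2.460/112400 = 2.189×10^-5 yr⁻¹.
Solving dM/dt = F₁ − kM with M(0) = M₀ gives M(t) = F₁/k + (M₀ − F₁/k)·e^(−kt).
F₁/k = 4.229/2.189×10^-5 = 193230 Tg P; kt = 2.189×10^-5 × 67600 = 1.480, e^(−kt) = 0.2278.
M(67600) = 193230 + (112400 − 193230) × 0.2278 = 193230 − 18410 = 174820 Tg P.

175000 Tg P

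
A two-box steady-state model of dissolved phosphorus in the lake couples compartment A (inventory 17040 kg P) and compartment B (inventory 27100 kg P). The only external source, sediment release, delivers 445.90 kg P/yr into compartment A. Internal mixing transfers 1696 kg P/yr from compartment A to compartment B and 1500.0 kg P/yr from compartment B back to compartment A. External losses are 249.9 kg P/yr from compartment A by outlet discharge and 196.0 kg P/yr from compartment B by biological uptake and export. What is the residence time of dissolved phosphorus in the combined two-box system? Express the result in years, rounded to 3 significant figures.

99.0 yr

Treat the two boxes together as one reservoir: the mixing fluxes between them are internal recycling, so τ = ΣM / Σ(external losses).
M_total = 17040 + 27100 = 44140 kg P.
ΣF_external_out = 249.9 + 196.0 = 445.90 kg P/yr.
τ = M_total / ΣF_ext = 44140 / 445.90 = 98.99 yr.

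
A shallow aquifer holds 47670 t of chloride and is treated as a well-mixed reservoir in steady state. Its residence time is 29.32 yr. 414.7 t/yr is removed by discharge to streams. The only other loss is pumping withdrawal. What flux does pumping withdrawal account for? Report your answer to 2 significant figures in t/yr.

Total removal F = M/τ = 47670 / 29.32 = 1626 t/yr.
Pumping withdrawal = F − (414.7) = 1626 − 414.7 = 1211 t/yr.

1200 t/yr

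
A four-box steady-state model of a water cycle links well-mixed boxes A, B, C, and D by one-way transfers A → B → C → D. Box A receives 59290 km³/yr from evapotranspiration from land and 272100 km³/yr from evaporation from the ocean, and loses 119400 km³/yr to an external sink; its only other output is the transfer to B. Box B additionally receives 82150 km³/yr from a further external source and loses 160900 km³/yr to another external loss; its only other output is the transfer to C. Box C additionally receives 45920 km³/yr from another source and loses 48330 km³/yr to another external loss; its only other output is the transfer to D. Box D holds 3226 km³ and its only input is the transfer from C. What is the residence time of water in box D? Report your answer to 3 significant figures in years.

Box A: F(A→B) = (59290 + 272100) − 119400 = 211990 km³/yr.
Box B: F(B→C) = (211990 + 82150) − 160900 = 133240 km³/yr.
Box C: F(C→D) = (133240 + 45920) − 48330 = 130830 km³/yr.
Box D throughput = its input = 130830 km³/yr; τ = 3226 / 130830 = 0.02466 yr.

0.0247 yr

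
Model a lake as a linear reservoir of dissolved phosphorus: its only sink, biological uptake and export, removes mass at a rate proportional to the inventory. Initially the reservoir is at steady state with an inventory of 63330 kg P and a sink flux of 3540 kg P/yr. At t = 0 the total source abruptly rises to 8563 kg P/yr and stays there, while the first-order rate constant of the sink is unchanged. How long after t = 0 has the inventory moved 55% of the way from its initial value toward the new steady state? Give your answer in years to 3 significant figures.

τ = M₀/F₀ = 63330/3540 = 17.89 yr.
The remaining gap fraction is e^(−t/τ); 55% covered ⇒ e^(−t/τ) = 0.450.
t = −τ ln(0.450) = 17.89 × 0.7985 = 14.29 yr.

14.3 yr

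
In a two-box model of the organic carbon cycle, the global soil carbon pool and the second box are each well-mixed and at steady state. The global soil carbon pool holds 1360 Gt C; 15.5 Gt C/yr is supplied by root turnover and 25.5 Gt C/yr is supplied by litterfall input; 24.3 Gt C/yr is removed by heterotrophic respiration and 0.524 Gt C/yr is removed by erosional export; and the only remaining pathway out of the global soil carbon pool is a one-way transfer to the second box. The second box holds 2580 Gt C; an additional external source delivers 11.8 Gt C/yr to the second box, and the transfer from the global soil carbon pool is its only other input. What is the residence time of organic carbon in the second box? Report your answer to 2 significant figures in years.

Balance the global soil carbon pool: ΣF_in = 15.5 + 25.5 = 41.000 Gt C/yr.
Transfer to the second box = ΣF_in − (24.3 + 0.524) = 16.176 Gt C/yr.
Total input to the second box = 16.176 + 11.8 = 27.976 Gt C/yr; at steady state this equals its total output.
τ = M / F = 2580 / 27.976 = 92.22 yr.

92 yr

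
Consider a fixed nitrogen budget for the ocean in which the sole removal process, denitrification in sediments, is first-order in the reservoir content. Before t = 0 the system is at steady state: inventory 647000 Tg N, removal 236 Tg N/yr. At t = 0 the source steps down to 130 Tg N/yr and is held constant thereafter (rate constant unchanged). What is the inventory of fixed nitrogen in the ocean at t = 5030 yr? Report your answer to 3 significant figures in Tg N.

τ = M₀/F₀ = 647000/236 = 2742 yr; rate constant k = 1/τ.
New steady state M_∞ = F₁/k = F₁·τ = 130 × 2742 = 356400 Tg N.
M(t) = M_∞ + (M₀ − M_∞)·e^(−t/τ); t/τ = 5030/2742 = 1.835, so e^(−t/τ) = 0.1597.
M(t) = 356400 + 290600 × 0.1597 = 402790 Tg N.

403000 Tg N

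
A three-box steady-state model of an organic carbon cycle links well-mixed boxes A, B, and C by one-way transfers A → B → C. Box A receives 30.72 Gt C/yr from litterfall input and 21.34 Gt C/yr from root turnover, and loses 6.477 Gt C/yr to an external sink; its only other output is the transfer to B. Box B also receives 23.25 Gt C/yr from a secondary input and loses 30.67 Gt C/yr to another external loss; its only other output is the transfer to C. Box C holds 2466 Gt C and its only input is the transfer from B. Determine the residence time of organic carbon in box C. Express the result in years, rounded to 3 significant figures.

64.6 yr

Box A: F(A→B) = (30.72 + 21.34) − 6.477 = 45.583 Gt C/yr.
Box B: F(B→C) = (45.583 + 23.25) − 30.67 = 38.163 Gt C/yr.
Box C throughput = its input = 38.163 Gt C/yr; τ = 2466 / 38.163 = 64.62 yr.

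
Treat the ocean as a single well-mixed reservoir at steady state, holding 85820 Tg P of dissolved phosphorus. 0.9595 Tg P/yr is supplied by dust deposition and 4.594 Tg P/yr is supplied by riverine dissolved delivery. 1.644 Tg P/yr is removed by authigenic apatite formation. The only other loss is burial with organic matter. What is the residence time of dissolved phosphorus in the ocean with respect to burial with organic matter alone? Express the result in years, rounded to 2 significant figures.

22000 yr

At steady state ΣF_in = ΣF_out.
ΣF_in = 0.9595 + 4.594 = 5.5535 Tg P/yr.
Burial with organic matter flux = ΣF_in − (1.644) = 5.5535 − 1.644 = 3.910 Tg P/yr.
τ = M / F = 85820 / 3.910 = 21950 yr.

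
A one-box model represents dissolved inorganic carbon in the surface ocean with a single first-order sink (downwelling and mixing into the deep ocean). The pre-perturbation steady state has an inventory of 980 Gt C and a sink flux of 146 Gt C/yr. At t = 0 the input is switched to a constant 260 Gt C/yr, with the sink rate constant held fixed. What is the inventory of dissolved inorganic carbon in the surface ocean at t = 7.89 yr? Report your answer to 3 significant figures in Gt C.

1510 Gt C

Residence time τ = M₀/F₀ = 6.712 yr. The eventual steady state is M_∞ = M₀·(F₁/F₀) = 980 × 260/146 = 1745.2 Gt C.
The anomaly ΔM(t) = M(t) − M_∞ decays as ΔM₀·e^(−t/τ) with ΔM₀ = 980 − 1745.2 = −765.2 Gt C.
At t = 7.89 yr, e^(−t/τ) = e^(−1.175) = 0.3087, so ΔM = −236.2 Gt C and M = 1745.2 − 236.2 = 1509.0 Gt C.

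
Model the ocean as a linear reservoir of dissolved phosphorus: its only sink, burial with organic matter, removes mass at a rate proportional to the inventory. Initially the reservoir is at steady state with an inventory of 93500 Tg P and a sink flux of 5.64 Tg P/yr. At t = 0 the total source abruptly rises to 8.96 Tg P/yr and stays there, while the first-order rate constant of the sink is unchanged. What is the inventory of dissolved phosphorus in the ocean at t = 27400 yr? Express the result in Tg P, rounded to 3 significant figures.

τ = M₀/F₀ = 93500/5.64 = 16580 yr; rate constant k = 1/τ.
New steady state M_∞ = F₁/k = F₁·τ = 8.96 × 16580 = 148540 Tg P.
M(t) = M_∞ + (M₀ − M_∞)·e^(−t/τ); t/τ = 27400/16580 = 1.653, so e^(−t/τ) = 0.1915.
M(t) = 148540 − 55040 × 0.1915 = 138000 Tg P.

138000 Tg P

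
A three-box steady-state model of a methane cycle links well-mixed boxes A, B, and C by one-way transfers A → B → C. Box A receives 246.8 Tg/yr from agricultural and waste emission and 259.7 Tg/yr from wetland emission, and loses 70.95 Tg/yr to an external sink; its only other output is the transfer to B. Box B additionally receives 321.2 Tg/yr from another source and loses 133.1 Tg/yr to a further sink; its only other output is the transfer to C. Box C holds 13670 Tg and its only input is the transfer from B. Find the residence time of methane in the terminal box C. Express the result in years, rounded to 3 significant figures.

Box A: F(A→B) = (246.8 + 259.7) − 70.95 = 435.55 Tg/yr.
Box B: F(B→C) = (435.55 + 321.2) − 133.1 = 623.65 Tg/yr.
Box C throughput = its input = 623.65 Tg/yr; τ = 13670 / 623.65 = 21.92 yr.

21.9 yr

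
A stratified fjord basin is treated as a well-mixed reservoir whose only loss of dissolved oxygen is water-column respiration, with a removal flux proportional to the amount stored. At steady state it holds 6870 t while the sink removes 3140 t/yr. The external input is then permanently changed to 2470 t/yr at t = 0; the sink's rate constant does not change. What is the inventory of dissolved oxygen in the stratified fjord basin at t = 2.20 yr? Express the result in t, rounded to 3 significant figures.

5940 t

The sink rate constant is k = F₀/M₀ = 3140/6870 = 0.4571 yr⁻¹.
Solving dM/dt = F₁ − kM with M(0) = M₀ gives M(t) = F₁/k + (M₀ − F₁/k)·e^(−kt).
F₁/k = 2470/0.4571 = 5404.1 t; kt = 0.4571 × 2.20 = 1.006, e^(−kt) = 0.3659.
M(2.20) = 5404.1 + (6870 − 5404.1) × 0.3659 = 5404.1 + 536.3 = 5940.4 t.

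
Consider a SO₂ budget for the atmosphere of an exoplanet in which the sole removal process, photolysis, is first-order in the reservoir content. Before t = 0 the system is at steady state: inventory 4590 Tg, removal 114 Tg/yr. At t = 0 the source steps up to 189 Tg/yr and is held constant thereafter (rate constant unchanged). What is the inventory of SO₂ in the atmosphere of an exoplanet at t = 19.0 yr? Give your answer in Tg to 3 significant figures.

The sink rate constant is k = F₀/M₀ = 114/4590 = 0.02484 yr⁻¹.
Solving dM/dt = F₁ − kM with M(0) = M₀ gives M(t) = F₁/k + (M₀ − F₁/k)·e^(−kt).
F₁/k = 189/0.02484 = 7609.7 Tg; kt = 0.02484 × 19.0 = 0.4719, e^(−kt) = 0.6238.
M(19.0) = 7609.7 + (4590 − 7609.7) × 0.6238 = 7609.7 − 1884 = 5726.0 Tg.

5730 Tg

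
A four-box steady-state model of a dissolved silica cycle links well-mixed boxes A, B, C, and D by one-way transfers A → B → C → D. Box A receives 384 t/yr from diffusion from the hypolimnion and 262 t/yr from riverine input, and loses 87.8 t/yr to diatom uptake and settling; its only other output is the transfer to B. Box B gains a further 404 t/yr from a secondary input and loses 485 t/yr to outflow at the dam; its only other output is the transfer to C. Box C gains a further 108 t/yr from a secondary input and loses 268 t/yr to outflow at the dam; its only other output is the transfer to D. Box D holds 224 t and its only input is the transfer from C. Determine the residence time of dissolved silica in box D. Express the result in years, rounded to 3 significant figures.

Box A: F(A→B) = (384 + 262) − 87.8 = 558.20 t/yr.
Box B: F(B→C) = (558.20 + 404) − 485 = 477.20 t/yr.
Box C: F(C→D) = (477.20 + 108) − 268 = 317.20 t/yr.
Box D throughput = its input = 317.20 t/yr; τ = 224 / 317.20 = 0.7062 yr.

0.706 yr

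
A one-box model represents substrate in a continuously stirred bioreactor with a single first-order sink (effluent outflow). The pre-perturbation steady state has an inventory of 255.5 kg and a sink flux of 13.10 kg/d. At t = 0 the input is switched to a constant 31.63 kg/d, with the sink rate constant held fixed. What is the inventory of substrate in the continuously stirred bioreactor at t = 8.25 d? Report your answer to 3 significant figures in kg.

380 kg

The sink rate constant is k = F₀/M₀ = 13.10/255.5 = 0.05127 d⁻¹.
Solving dM/dt = F₁ − kM with M(0) = M₀ gives M(t) = F₁/k + (M₀ − F₁/k)·e^(−kt).
F₁/k = 31.63/0.05127 = 616.91 kg; kt = 0.05127 × 8.25 = 0.4230, e^(−kt) = 0.6551.
M(8.25) = 616.91 + (255.5 − 616.91) × 0.6551 = 616.91 − 236.8 = 380.16 kg.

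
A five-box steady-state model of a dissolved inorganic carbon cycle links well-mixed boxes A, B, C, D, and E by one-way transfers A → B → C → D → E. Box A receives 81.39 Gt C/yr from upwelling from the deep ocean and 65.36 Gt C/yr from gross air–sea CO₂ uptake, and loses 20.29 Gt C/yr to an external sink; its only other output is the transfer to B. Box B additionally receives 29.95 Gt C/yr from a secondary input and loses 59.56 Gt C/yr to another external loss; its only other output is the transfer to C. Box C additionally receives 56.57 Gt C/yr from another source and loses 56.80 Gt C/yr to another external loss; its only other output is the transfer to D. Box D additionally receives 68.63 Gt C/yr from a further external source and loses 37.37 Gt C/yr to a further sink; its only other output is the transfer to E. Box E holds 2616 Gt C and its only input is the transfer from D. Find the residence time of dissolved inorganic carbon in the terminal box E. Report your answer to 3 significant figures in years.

20.5 yr

Box A: F(A→B) = (81.39 + 65.36) − 20.29 = 126.46 Gt C/yr.
Box B: F(B→C) = (126.46 + 29.95) − 59.56 = 96.850 Gt C/yr.
Box C: F(C→D) = (96.850 + 56.57) − 56.80 = 96.620 Gt C/yr.
Box D: F(D→E) = (96.620 + 68.63) − 37.37 = 127.88 Gt C/yr.
Box E throughput = its input = 127.88 Gt C/yr; τ = 2616 / 127.88 = 20.46 yr.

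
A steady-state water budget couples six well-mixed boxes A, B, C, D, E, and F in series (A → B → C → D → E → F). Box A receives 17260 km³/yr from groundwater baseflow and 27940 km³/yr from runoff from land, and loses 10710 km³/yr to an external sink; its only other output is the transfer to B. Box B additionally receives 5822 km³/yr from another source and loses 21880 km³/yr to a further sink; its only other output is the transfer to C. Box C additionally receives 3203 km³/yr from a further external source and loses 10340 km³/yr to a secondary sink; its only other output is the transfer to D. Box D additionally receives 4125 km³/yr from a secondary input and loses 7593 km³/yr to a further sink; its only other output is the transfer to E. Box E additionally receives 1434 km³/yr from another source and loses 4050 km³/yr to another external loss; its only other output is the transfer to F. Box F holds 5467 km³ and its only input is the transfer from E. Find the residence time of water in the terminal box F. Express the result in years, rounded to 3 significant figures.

Box A: F(A→B) = (17260 + 27940) − 10710 = 34490 km³/yr.
Box B: F(B→C) = (34490 + 5822) − 21880 = 18432 km³/yr.
Box C: F(C→D) = (18432 + 3203) − 10340 = 11295 km³/yr.
Box D: F(D→E) = (11295 + 4125) − 7593 = 7827.0 km³/yr.
Box E: F(E→F) = (7827.0 + 1434) − 4050 = 5211.0 km³/yr.
Box F throughput = its input = 5211.0 km³/yr; τ = 5467 / 5211.0 = 1.049 yr.

1.05 yr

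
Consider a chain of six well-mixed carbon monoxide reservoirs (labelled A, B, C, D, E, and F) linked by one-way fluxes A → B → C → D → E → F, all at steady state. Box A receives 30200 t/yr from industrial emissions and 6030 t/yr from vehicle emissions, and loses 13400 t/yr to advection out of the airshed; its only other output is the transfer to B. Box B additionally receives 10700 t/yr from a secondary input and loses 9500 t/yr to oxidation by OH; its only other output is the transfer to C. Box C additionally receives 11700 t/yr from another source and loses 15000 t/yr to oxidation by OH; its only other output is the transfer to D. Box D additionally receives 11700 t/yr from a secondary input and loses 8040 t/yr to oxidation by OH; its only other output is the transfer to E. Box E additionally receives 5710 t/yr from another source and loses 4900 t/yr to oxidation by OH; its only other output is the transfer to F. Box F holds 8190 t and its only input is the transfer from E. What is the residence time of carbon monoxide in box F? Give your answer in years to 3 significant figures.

0.325 yr

Box A: F(A→B) = (30200 + 6030) − 13400 = 22830 t/yr.
Box B: F(B→C) = (22830 + 10700) − 9500 = 24030 t/yr.
Box C: F(C→D) = (24030 + 11700) − 15000 = 20730 t/yr.
Box D: F(D→E) = (20730 + 11700) − 8040 = 24390 t/yr.
Box E: F(E→F) = (24390 + 5710) − 4900 = 25200 t/yr.
Box F throughput = its input = 25200 t/yr; τ = 8190 / 25200 = 0.3250 yr.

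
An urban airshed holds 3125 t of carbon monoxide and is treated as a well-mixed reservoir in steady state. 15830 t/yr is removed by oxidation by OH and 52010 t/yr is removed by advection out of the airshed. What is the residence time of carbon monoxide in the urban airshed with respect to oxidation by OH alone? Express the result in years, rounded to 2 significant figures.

Residence time with respect to a single sink: τ = M / F_sink.
τ = 3125 / 15830 = 0.1974 yr.

0.20 yr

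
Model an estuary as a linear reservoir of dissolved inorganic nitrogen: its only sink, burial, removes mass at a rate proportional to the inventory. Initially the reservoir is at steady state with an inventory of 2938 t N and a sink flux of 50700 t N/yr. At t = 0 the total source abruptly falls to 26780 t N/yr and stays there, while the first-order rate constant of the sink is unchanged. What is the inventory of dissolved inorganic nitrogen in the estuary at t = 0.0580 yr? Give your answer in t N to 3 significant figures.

Residence time τ = M₀/F₀ = 0.05795 yr. The eventual steady state is M_∞ = M₀·(F₁/F₀) = 2938 × 26780/50700 = 1551.9 t N.
The anomaly ΔM(t) = M(t) − M_∞ decays as ΔM₀·e^(−t/τ) with ΔM₀ = 2938 − 1551.9 = 1386 t N.
At t = 0.0580 yr, e^(−t/τ) = e^(−1.001) = 0.3676, so ΔM = 509.5 t N and M = 1551.9 + 509.5 = 2061.3 t N.

2060 t N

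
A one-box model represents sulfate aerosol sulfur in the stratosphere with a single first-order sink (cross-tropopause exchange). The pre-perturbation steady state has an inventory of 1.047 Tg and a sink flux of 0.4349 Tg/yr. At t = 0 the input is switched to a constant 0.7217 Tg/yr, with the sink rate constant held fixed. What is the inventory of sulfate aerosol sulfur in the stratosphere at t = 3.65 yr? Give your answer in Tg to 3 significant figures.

τ = M₀/F₀ = 1.047/0.4349 = 2.407 yr; rate constant k = 1/τ.
New steady state M_∞ = F₁/k = F₁·τ = 0.7217 × 2.407 = 1.7375 Tg.
M(t) = M_∞ + (M₀ − M_∞)·e^(−t/τ); t/τ = 3.65/2.407 = 1.516, so e^(−t/τ) = 0.2196.
M(t) = 1.7375 − 0.6905 × 0.2196 = 1.5859 Tg.

1.59 Tg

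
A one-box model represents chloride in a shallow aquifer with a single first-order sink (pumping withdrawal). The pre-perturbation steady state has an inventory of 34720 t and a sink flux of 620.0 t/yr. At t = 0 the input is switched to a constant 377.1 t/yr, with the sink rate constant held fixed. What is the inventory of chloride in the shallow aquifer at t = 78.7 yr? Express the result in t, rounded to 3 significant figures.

24500 t

τ = M₀/F₀ = 34720/620.0 = 56.00 yr; rate constant k = 1/τ.
New steady state M_∞ = F₁/k = F₁·τ = 377.1 × 56.00 = 21118 t.
M(t) = M_∞ + (M₀ − M_∞)·e^(−t/τ); t/τ = 78.7/56.00 = 1.405, so e^(−t/τ) = 0.2453.
M(t) = 21118 + 13600 × 0.2453 = 24454 t.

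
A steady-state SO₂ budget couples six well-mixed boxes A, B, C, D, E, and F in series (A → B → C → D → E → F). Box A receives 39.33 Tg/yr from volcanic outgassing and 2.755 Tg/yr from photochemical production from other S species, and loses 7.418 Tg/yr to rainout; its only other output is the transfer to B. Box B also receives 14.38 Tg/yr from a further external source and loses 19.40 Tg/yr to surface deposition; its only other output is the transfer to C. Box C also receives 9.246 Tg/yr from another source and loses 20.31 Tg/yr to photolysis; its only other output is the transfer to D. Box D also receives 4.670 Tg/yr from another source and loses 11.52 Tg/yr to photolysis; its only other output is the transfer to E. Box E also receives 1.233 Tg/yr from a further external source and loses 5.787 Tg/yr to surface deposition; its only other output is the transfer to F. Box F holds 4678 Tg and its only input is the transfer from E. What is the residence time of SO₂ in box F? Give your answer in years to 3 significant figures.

Box A: F(A→B) = (39.33 + 2.755) − 7.418 = 34.667 Tg/yr.
Box B: F(B→C) = (34.667 + 14.38) − 19.40 = 29.647 Tg/yr.
Box C: F(C→D) = (29.647 + 9.246) − 20.31 = 18.583 Tg/yr.
Box D: F(D→E) = (18.583 + 4.670) − 11.52 = 11.733 Tg/yr.
Box E: F(E→F) = (11.733 + 1.233) − 5.787 = 7.1790 Tg/yr.
Box F throughput = its input = 7.1790 Tg/yr; τ = 4678 / 7.1790 = 651.6 yr.

652 yr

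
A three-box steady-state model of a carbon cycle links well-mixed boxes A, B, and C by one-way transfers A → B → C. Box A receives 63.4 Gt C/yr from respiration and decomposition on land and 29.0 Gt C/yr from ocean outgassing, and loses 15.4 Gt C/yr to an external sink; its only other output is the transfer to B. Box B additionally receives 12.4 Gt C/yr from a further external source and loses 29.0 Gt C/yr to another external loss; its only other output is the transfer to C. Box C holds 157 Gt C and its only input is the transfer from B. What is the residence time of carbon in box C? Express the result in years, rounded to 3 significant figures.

2.60 yr

Box A: F(A→B) = (63.4 + 29.0) − 15.4 = 77.000 Gt C/yr.
Box B: F(B→C) = (77.000 + 12.4) − 29.0 = 60.400 Gt C/yr.
Box C throughput = its input = 60.400 Gt C/yr; τ = 157 / 60.400 = 2.599 yr.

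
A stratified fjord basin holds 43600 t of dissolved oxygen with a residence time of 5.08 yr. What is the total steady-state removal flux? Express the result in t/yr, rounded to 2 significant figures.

F = M / τ = 43600 / 5.08 = 8583 t/yr.

8600 t/yr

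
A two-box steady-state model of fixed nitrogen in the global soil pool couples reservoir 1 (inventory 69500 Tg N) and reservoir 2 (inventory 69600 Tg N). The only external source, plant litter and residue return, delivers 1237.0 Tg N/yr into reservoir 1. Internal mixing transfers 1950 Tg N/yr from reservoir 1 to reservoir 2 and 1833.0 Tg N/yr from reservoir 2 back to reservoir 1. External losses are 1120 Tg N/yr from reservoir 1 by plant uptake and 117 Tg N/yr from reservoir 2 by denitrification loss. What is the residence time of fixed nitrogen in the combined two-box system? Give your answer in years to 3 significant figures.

For the system as a whole, the A↔B exchange is internal and contributes nothing to the throughput; only the external sinks remove mass.
M_total = 69500 + 69600 = 139100 Tg N.
ΣF_external_out = 1120 + 117 = 1237.0 Tg N/yr.
τ = M_total / ΣF_ext = 139100 / 1237.0 = 112.4 yr.

112 yr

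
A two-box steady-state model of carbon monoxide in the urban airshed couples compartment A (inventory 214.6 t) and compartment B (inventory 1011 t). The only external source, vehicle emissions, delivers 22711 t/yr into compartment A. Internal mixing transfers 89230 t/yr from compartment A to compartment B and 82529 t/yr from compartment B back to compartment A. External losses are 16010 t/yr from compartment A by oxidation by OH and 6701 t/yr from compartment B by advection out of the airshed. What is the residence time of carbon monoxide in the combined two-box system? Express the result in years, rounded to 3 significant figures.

Treat the two boxes together as one reservoir: the mixing fluxes between them are internal recycling, so τ = ΣM / Σ(external losses).
M_total = 214.6 + 1011 = 1225.6 t.
ΣF_external_out = 16010 + 6701 = 22711 t/yr.
τ = M_total / ΣF_ext = 1225.6 / 22711 = 0.05397 yr.

0.0540 yr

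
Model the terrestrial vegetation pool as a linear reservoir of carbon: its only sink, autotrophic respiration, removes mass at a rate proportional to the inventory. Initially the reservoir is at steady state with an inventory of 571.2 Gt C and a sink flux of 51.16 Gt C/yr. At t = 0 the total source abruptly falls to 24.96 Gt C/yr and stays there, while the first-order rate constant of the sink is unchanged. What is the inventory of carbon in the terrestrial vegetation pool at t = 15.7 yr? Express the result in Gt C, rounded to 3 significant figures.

350 Gt C

The sink rate constant is k = F₀/M₀ = 51.16/571.2 = 0.08957 yr⁻¹.
Solving dM/dt = F₁ − kM with M(0) = M₀ gives M(t) = F₁/k + (M₀ − F₁/k)·e^(−kt).
F₁/k = 24.96/0.08957 = 278.68 Gt C; kt = 0.08957 × 15.7 = 1.406, e^(−kt) = 0.2451.
M(15.7) = 278.68 + (571.2 − 278.68) × 0.2451 = 278.68 + 71.69 = 350.37 Gt C.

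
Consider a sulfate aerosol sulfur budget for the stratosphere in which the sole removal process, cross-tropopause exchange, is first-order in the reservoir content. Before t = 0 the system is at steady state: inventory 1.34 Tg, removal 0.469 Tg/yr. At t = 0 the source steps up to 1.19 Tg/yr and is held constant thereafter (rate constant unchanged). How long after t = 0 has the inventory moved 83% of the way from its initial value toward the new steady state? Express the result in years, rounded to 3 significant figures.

5.06 yr

τ = M₀/F₀ = 1.34/0.469 = 2.857 yr.
The remaining gap fraction is e^(−t/τ); 83% covered ⇒ e^(−t/τ) = 0.170.
t = −τ ln(0.170) = 2.857 × 1.772 = 5.063 yr.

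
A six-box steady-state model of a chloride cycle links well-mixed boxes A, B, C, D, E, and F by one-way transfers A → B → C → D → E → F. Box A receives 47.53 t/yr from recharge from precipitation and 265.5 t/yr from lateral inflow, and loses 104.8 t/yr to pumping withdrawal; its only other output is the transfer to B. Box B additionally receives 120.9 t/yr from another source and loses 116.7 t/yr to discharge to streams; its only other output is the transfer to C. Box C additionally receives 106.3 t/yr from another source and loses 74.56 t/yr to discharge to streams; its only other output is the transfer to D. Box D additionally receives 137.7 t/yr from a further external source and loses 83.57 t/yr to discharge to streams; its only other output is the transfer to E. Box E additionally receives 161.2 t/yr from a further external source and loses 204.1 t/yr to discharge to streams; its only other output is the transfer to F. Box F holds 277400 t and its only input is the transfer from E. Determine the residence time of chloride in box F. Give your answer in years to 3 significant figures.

1090 yr

Box A: F(A→B) = (47.53 + 265.5) − 104.8 = 208.23 t/yr.
Box B: F(B→C) = (208.23 + 120.9) − 116.7 = 212.43 t/yr.
Box C: F(C→D) = (212.43 + 106.3) − 74.56 = 244.17 t/yr.
Box D: F(D→E) = (244.17 + 137.7) − 83.57 = 298.30 t/yr.
Box E: F(E→F) = (298.30 + 161.2) − 204.1 = 255.40 t/yr.
Box F throughput = its input = 255.40 t/yr; τ = 277400 / 255.40 = 1086 yr.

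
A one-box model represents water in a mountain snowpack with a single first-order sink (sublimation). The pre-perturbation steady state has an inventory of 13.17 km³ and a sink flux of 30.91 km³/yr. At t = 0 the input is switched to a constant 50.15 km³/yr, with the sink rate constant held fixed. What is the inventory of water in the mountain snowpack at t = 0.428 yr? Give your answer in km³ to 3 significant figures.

The sink rate constant is k = F₀/M₀ = 30.91/13.17 = 2.347 yr⁻¹.
Solving dM/dt = F₁ − kM with M(0) = M₀ gives M(t) = F₁/k + (M₀ − F₁/k)·e^(−kt).
F₁/k = 50.15/2.347 = 21.368 km³; kt = 2.347 × 0.428 = 1.005, e^(−kt) = 0.3662.
M(0.428) = 21.368 + (13.17 − 21.368) × 0.3662 = 21.368 − 3.002 = 18.366 km³.

18.4 km³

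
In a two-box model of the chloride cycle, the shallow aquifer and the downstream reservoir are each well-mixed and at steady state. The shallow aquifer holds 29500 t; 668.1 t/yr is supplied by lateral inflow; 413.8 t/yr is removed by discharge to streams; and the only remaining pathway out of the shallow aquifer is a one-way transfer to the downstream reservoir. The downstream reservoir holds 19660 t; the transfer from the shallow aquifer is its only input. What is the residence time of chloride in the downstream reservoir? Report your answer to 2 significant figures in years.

Balance the shallow aquifer: ΣF_in = 668.10 t/yr.
Transfer to the downstream reservoir = ΣF_in − (413.8) = 254.30 t/yr.
At steady state the output of the downstream reservoir equals its input, 254.30 t/yr.
τ = M / F = 19660 / 254.30 = 77.31 yr.

77 yr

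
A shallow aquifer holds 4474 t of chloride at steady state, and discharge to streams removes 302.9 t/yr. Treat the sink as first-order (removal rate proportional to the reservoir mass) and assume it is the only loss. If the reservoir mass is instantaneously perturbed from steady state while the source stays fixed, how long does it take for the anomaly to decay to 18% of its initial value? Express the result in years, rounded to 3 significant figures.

For a linear reservoir the anomaly decays as exp(−t/τ) with τ = M/F = 4474/302.9 = 14.77 yr.
exp(−t/τ) = 0.18 ⇒ t = −τ ln(0.18) = 14.77 × 1.715 = 25.33 yr.

25.3 yr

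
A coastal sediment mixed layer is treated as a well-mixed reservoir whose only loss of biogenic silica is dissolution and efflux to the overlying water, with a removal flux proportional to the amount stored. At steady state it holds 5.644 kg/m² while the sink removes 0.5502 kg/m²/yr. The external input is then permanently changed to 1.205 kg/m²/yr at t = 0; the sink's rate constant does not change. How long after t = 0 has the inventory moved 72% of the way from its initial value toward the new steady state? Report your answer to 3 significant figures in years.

13.1 yr

τ = M₀/F₀ = 5.644/0.5502 = 10.26 yr.
The remaining gap fraction is e^(−t/τ); 72% covered ⇒ e^(−t/τ) = 0.280.
t = −τ ln(0.280) = 10.26 × 1.273 = 13.06 yr.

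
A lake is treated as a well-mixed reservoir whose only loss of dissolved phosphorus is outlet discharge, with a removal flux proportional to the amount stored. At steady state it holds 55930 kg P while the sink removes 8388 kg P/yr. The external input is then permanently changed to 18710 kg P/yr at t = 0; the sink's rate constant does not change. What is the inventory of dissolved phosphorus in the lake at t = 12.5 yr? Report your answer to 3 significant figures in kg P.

The sink rate constant is k = F₀/M₀ = 8388/55930 = 0.1500 yr⁻¹.
Solving dM/dt = F₁ − kM with M(0) = M₀ gives M(t) = F₁/k + (M₀ − F₁/k)·e^(−kt).
F₁/k = 18710/0.1500 = 124760 kg P; kt = 0.1500 × 12.5 = 1.875, e^(−kt) = 0.1534.
M(12.5) = 124760 + (55930 − 124760) × 0.1534 = 124760 − 10560 = 114200 kg P.

114000 kg P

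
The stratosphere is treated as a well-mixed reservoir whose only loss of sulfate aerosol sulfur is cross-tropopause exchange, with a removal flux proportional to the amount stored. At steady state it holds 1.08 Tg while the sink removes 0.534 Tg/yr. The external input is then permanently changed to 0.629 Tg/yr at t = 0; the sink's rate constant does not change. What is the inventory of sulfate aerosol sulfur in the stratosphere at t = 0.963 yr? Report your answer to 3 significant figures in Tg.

1.15 Tg

The sink rate constant is k = F₀/M₀ = 0.534/1.08 = 0.4944 yr⁻¹.
Solving dM/dt = F₁ − kM with M(0) = M₀ gives M(t) = F₁/k + (M₀ − F₁/k)·e^(−kt).
F₁/k = 0.629/0.4944 = 1.2721 Tg; kt = 0.4944 × 0.963 = 0.4762, e^(−kt) = 0.6212.
M(0.963) = 1.2721 + (1.08 − 1.2721) × 0.6212 = 1.2721 − 0.1193 = 1.1528 Tg.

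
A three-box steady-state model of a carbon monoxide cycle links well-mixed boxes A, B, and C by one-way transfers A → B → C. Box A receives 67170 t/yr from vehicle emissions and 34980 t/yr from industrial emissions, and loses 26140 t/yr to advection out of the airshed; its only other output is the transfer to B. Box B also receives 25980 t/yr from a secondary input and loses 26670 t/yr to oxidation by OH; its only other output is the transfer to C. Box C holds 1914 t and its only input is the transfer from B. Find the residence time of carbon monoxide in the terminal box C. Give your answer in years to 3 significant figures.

0.0254 yr

Box A: F(A→B) = (67170 + 34980) − 26140 = 76010 t/yr.
Box B: F(B→C) = (76010 + 25980) − 26670 = 75320 t/yr.
Box C throughput = its input = 75320 t/yr; τ = 1914 / 75320 = 0.02541 yr.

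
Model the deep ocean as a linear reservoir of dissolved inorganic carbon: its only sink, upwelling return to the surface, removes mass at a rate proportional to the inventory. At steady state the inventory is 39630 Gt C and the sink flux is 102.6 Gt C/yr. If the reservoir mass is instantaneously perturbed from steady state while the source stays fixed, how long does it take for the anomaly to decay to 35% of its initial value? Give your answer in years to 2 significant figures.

410 yr

For a linear reservoir the anomaly decays as exp(−t/τ) with τ = M/F = 39630/102.6 = 386.3 yr.
exp(−t/τ) = 0.35 ⇒ t = −τ ln(0.35) = 386.3 × 1.050 = 405.5 yr.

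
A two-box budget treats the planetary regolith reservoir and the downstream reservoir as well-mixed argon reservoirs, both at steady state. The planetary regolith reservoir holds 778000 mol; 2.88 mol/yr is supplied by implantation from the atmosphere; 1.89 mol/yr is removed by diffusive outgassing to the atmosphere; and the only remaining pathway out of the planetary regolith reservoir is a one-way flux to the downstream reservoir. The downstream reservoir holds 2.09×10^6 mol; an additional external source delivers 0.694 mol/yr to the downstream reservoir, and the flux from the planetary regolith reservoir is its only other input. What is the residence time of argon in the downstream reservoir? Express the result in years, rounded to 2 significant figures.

Balance the planetary regolith reservoir: ΣF_in = 2.8800 mol/yr.
Flux to the downstream reservoir = ΣF_in − (1.89) = 0.99000 mol/yr.
Total input to the downstream reservoir = 0.99000 + 0.694 = 1.6840 mol/yr; at steady state this equals its total output.
τ = M / F = 2.09×10^6 / 1.6840 = 1.241×10^6 yr.

1.2×10^6 yr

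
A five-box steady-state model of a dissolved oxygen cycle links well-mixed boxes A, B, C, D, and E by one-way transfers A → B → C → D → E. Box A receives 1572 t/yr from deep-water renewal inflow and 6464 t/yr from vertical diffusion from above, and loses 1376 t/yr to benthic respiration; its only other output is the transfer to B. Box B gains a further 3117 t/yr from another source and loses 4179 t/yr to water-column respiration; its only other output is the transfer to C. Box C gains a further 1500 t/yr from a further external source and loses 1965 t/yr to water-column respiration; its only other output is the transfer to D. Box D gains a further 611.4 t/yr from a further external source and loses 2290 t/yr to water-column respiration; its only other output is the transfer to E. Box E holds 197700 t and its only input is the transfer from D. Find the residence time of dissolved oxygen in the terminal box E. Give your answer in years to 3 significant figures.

Box A: F(A→B) = (1572 + 6464) − 1376 = 6660.0 t/yr.
Box B: F(B→C) = (6660.0 + 3117) − 4179 = 5598.0 t/yr.
Box C: F(C→D) = (5598.0 + 1500) − 1965 = 5133.0 t/yr.
Box D: F(D→E) = (5133.0 + 611.4) − 2290 = 3454.4 t/yr.
Box E throughput = its input = 3454.4 t/yr; τ = 197700 / 3454.4 = 57.23 yr.

57.2 yr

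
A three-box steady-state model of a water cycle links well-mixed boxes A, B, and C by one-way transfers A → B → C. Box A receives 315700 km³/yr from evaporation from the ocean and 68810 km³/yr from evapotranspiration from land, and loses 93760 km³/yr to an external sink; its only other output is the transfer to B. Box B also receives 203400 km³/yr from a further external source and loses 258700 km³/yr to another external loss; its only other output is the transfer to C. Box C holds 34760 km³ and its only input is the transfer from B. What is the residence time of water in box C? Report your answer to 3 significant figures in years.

Box A: F(A→B) = (315700 + 68810) − 93760 = 290750 km³/yr.
Box B: F(B→C) = (290750 + 203400) − 258700 = 235450 km³/yr.
Box C throughput = its input = 235450 km³/yr; τ = 34760 / 235450 = 0.1476 yr.

0.148 yr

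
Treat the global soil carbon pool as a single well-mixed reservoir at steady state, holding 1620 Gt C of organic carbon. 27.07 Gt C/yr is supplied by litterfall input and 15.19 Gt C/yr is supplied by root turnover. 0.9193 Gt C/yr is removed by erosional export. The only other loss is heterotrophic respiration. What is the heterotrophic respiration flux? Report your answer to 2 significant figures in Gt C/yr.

At steady state ΣF_in = ΣF_out.
ΣF_in = 27.07 + 15.19 = 42.260 Gt C/yr.
Heterotrophic respiration flux = ΣF_in − (0.9193) = 42.260 − 0.9193 = 41.34 Gt C/yr.

41 Gt C/yr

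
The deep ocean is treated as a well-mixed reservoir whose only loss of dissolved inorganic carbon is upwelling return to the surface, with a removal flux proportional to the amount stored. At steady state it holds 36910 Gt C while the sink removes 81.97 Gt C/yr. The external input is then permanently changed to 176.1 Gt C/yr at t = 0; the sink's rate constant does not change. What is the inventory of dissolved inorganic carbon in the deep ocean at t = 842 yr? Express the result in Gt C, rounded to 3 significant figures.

72800 Gt C

τ = M₀/F₀ = 36910/81.97 = 450.3 yr; rate constant k = 1/τ.
New steady state M_∞ = F₁/k = F₁·τ = 176.1 × 450.3 = 79295 Gt C.
M(t) = M_∞ + (M₀ − M_∞)·e^(−t/τ); t/τ = 842/450.3 = 1.870, so e^(−t/τ) = 0.1541.
M(t) = 79295 − 42390 × 0.1541 = 72762 Gt C.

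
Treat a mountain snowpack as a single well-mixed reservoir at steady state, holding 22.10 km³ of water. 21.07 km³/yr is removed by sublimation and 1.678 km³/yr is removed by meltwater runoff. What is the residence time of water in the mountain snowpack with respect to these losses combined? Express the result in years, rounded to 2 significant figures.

0.97 yr

Total removal = 21.07 + 1.678 = 22.748 km³/yr.
τ = M / ΣF_out = 22.10 / 22.748 = 0.9715 yr.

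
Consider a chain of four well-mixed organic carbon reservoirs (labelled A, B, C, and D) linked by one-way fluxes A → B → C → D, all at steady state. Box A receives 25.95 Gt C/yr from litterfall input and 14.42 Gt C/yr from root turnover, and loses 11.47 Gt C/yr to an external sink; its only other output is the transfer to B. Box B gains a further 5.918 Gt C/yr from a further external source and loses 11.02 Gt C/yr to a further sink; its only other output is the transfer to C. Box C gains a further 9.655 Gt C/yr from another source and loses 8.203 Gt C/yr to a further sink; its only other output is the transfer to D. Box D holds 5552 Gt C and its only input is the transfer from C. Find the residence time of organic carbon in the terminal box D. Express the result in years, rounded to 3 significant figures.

220 yr

Box A: F(A→B) = (25.95 + 14.42) − 11.47 = 28.900 Gt C/yr.
Box B: F(B→C) = (28.900 + 5.918) − 11.02 = 23.798 Gt C/yr.
Box C: F(C→D) = (23.798 + 9.655) − 8.203 = 25.250 Gt C/yr.
Box D throughput = its input = 25.250 Gt C/yr; τ = 5552 / 25.250 = 219.9 yr.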